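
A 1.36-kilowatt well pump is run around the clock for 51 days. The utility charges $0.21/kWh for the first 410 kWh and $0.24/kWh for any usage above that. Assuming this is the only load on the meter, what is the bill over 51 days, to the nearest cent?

$387.21

Runtime = 24 h × 51 = 1224 h
Energy = 1.36 kW × 1224 h = 1664.64 kWh
Tier 1 (0–410 kWh): 410 × $0.21 = $86.1
Above 410 kWh: 1254.64 × $0.24 = $301.1136
Bill = $387.21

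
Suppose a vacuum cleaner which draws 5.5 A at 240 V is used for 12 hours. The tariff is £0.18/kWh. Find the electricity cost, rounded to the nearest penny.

£2.85

Power = 5.5 A × 240 V = 1320 W = 1.32 kW
Energy = 1.32 kW × 12 h = 15.84 kWh
Cost = 15.84 kWh × £0.18/kWh = £2.85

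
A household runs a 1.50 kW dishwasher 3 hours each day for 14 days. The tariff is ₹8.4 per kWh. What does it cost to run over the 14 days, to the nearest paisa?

Runtime = 3 h/day × 14 days = 42 h
Energy = 1.5 kW × 42 h = 63 kWh
Cost = 63 kWh × ₹8.4/kWh = ₹529.20

₹529.20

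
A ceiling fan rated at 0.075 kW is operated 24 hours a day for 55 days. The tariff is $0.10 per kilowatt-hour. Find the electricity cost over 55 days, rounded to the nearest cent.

$9.90

Runtime = 24 h × 55 = 1320 h
Energy = 0.075 kW × 1320 h = 99 kWh
Cost = 99 kWh × $0.10/kWh = $9.90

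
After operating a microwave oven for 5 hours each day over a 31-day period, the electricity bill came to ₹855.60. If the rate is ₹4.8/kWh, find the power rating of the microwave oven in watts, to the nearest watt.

1150 W

Energy = ₹855.60 ÷ ₹4.8/kWh = 178.25 kWh
Runtime = 5 h/day × 31 days = 155 h
Power = 178.25 kWh ÷ 155 h = 1.15 kW = 1150 W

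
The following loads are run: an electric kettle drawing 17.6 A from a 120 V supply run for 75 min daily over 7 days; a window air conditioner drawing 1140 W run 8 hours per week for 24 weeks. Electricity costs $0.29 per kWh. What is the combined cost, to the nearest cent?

electric kettle: Power = 17.6 A × 120 V = 2112 W = 2.112 kW
electric kettle: Runtime = 75 min × 7 = 525 min = 8.75 h
electric kettle: 2.112 kW × 8.75 h = 18.48 kWh
window air conditioner: Runtime = 8 h/week × 24 weeks = 192 h
window air conditioner: 1.14 kW × 192 h = 218.88 kWh
Total energy = 237.36 kWh
Cost = 237.36 × $0.29 = $68.83

$68.83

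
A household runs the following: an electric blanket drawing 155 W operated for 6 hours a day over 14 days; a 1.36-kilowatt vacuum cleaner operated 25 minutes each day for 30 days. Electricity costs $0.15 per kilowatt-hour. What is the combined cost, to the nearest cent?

$4.50

electric blanket: Runtime = 6 h/day × 14 days = 84 h
electric blanket: 0.155 kW × 84 h = 13.02 kWh
vacuum cleaner: Runtime = 25 min × 30 = 750 min = 12.5 h
vacuum cleaner: 1.36 kW × 12.5 h = 17 kWh
Total energy = 30.02 kWh
Cost = 30.02 × $0.15 = $4.50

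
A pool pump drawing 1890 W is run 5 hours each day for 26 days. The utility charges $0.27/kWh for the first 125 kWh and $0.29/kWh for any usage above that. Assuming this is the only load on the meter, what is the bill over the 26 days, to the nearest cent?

$68.75

Runtime = 5 h/day × 26 days = 130 h
Energy = 1.89 kW × 130 h = 245.7 kWh
Tier 1 (0–125 kWh): 125 × $0.27 = $33.75
Above 125 kWh: 120.7 × $0.29 = $35.003
Bill = $68.75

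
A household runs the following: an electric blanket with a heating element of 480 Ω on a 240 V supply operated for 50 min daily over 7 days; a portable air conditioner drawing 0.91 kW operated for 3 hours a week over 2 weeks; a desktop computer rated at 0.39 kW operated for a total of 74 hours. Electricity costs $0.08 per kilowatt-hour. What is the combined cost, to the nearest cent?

$2.80

electric blanket: Power = V²/R = 240²/480 = 120 W = 0.12 kW
electric blanket: Runtime = 50 min × 7 = 350 min = 5.833333… h
electric blanket: 0.12 kW × 5.833333… h = 0.7 kWh
portable air conditioner: Runtime = 3 h/week × 2 weeks = 6 h
portable air conditioner: 0.91 kW × 6 h = 5.46 kWh
desktop computer: 0.39 kW × 74 h = 28.86 kWh
Total energy = 35.02 kWh
Cost = 35.02 × $0.08 = $2.80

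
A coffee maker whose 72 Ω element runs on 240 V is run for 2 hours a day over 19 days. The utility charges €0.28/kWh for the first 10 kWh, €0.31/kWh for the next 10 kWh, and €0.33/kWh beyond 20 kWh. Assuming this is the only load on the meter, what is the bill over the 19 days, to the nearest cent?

€9.33

Power = V²/R = 240²/72 = 800 W = 0.8 kW
Runtime = 2 h/day × 19 days = 38 h
Energy = 0.8 kW × 38 h = 30.4 kWh
Tier 1 (0–10 kWh): 10 × €0.28 = €2.8
Tier 2 (10–20 kWh): 10 × €0.31 = €3.1
Above 20 kWh: 10.4 × €0.33 = €3.432
Bill = €9.33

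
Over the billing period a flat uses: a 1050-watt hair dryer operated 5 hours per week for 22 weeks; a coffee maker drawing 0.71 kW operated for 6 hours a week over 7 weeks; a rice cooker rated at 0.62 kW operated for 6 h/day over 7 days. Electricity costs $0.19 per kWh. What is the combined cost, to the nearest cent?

hair dryer: Runtime = 5 h/week × 22 weeks = 110 h
hair dryer: 1.05 kW × 110 h = 115.5 kWh
coffee maker: Runtime = 6 h/week × 7 weeks = 42 h
coffee maker: 0.71 kW × 42 h = 29.82 kWh
rice cooker: Runtime = 6 h/day × 7 days = 42 h
rice cooker: 0.62 kW × 42 h = 26.04 kWh
Total energy = 171.36 kWh
Cost = 171.36 × $0.19 = $32.56

$32.56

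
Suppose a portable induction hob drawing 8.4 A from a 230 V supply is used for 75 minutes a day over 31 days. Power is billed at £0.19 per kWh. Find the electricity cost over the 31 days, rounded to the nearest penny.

£14.22

Power = 8.4 A × 230 V = 1932 W = 1.932 kW
Runtime = 75 min × 31 = 2325 min = 38.75 h
Energy = 1.932 kW × 38.75 h = 74.865 kWh
Cost = 74.865 kWh × £0.19/kWh = £14.22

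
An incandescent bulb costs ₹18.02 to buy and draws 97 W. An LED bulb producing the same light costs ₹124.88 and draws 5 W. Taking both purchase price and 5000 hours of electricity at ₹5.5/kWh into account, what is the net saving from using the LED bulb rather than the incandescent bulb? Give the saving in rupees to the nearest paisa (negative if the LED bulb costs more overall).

incandescent bulb: ₹18.02 + (97/1000) kW × 5000 h × ₹5.5 = ₹18.02 + ₹2667.5 = ₹2685.52
LED bulb: ₹124.88 + (5/1000) kW × 5000 h × ₹5.5 = ₹124.88 + ₹137.5 = ₹262.38
Saving = ₹2685.52 − ₹262.38 = ₹2423.14

₹2423.14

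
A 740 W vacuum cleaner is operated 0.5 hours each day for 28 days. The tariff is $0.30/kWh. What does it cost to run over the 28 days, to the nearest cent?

$3.11

Runtime = 0.5 h/day × 28 days = 14 h
Energy = 0.74 kW × 14 h = 10.36 kWh
Cost = 10.36 kWh × $0.30/kWh = $3.11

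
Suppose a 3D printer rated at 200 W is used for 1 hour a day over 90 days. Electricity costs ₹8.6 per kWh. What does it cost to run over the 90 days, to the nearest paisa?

₹154.80

Runtime = 1 h/day × 90 days = 90 h
Energy = 0.2 kW × 90 h = 18 kWh
Cost = 18 kWh × ₹8.6/kWh = ₹154.80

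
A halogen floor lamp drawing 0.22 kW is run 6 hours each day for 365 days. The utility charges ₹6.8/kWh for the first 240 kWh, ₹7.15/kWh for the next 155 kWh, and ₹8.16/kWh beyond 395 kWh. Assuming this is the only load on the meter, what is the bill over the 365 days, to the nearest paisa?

Runtime = 6 h/day × 365 days = 2190 h
Energy = 0.22 kW × 2190 h = 481.8 kWh
Tier 1 (0–240 kWh): 240 × ₹6.8 = ₹1632
Tier 2 (240–395 kWh): 155 × ₹7.15 = ₹1108.25
Above 395 kWh: 86.8 × ₹8.16 = ₹708.288
Bill = ₹3448.54

₹3448.54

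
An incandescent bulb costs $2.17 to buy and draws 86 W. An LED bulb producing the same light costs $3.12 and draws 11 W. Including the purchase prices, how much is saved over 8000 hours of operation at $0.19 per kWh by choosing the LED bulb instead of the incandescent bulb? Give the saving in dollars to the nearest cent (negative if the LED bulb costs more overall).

$113.05

incandescent bulb: $2.17 + (86/1000) kW × 8000 h × $0.19 = $2.17 + $130.72 = $132.89
LED bulb: $3.12 + (11/1000) kW × 8000 h × $0.19 = $3.12 + $16.72 = $19.84
Saving = $132.89 − $19.84 = $113.05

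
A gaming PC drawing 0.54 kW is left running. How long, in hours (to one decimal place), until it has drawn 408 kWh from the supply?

755.6 h

Hours = 408 kWh ÷ 0.54 kW = 755.6 h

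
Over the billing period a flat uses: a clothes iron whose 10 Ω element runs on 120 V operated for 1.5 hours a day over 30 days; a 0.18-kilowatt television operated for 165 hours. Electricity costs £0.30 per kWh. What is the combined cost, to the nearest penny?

clothes iron: Power = V²/R = 120²/10 = 1440 W = 1.44 kW
clothes iron: Runtime = 1.5 h/day × 30 days = 45 h
clothes iron: 1.44 kW × 45 h = 64.8 kWh
television: 0.18 kW × 165 h = 29.7 kWh
Total energy = 94.5 kWh
Cost = 94.5 × £0.30 = £28.35

£28.35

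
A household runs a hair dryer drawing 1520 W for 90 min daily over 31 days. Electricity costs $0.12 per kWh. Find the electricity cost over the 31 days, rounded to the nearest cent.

$8.48

Runtime = 90 min × 31 = 2790 min = 46.5 h
Energy = 1.52 kW × 46.5 h = 70.68 kWh
Cost = 70.68 kWh × $0.12/kWh = $8.48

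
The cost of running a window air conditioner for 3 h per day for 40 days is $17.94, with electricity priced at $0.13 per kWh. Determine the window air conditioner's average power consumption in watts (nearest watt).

Energy = $17.94 ÷ $0.13/kWh = 138 kWh
Runtime = 3 h/day × 40 days = 120 h
Power = 138 kWh ÷ 120 h = 1.15 kW = 1150 W

1150 W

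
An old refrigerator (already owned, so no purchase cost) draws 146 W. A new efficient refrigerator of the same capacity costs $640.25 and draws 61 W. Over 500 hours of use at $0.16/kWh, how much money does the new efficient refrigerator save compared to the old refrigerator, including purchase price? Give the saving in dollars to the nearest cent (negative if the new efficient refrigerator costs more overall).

-$633.45

old refrigerator: $0.00 + (146/1000) kW × 500 h × $0.16 = $0.00 + $11.68 = $11.68
new efficient refrigerator: $640.25 + (61/1000) kW × 500 h × $0.16 = $640.25 + $4.88 = $645.13
Saving = $11.68 − $645.13 = −$633.45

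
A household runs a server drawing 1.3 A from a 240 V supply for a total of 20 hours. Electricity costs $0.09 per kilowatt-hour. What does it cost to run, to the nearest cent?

Power = 1.3 A × 240 V = 312 W = 0.312 kW
Energy = 0.312 kW × 20 h = 6.24 kWh
Cost = 6.24 kWh × $0.09/kWh = $0.56

$0.56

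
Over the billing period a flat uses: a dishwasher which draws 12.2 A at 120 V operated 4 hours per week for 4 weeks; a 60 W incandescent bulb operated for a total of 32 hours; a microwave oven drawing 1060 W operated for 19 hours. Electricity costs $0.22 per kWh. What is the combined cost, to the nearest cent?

$10.01

dishwasher: Power = 12.2 A × 120 V = 1464 W = 1.464 kW
dishwasher: Runtime = 4 h/week × 4 weeks = 16 h
dishwasher: 1.464 kW × 16 h = 23.424 kWh
incandescent bulb: 0.06 kW × 32 h = 1.92 kWh
microwave oven: 1.06 kW × 19 h = 20.14 kWh
Total energy = 45.484 kWh
Cost = 45.484 × $0.22 = $10.01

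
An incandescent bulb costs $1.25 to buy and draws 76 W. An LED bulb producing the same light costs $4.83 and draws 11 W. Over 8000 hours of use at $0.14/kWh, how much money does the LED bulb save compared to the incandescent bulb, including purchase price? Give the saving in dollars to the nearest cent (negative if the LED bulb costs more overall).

$69.22

incandescent bulb: $1.25 + (76/1000) kW × 8000 h × $0.14 = $1.25 + $85.12 = $86.37
LED bulb: $4.83 + (11/1000) kW × 8000 h × $0.14 = $4.83 + $12.32 = $17.15
Saving = $86.37 − $17.15 = $69.22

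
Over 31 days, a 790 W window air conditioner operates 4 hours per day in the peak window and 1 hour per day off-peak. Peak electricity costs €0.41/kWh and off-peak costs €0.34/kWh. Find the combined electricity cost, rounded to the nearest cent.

Peak energy = 0.79 kW × 4 h × 31 = 97.96 kWh
Off-peak energy = 0.79 kW × 1 h × 31 = 24.49 kWh
Cost = 97.96 × €0.41 + 24.49 × €0.34 = €40.1636 + €8.3266 = €48.49

€48.49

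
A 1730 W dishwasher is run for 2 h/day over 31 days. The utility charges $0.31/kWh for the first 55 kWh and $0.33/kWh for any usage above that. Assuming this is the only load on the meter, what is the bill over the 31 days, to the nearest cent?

$34.30

Runtime = 2 h/day × 31 days = 62 h
Energy = 1.73 kW × 62 h = 107.26 kWh
Tier 1 (0–55 kWh): 55 × $0.31 = $17.05
Above 55 kWh: 52.26 × $0.33 = $17.2458
Bill = $34.30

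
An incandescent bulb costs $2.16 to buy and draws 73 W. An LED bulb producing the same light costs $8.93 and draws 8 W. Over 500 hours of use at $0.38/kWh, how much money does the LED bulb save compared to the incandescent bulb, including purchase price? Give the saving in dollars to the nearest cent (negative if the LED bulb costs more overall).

$5.58

incandescent bulb: $2.16 + (73/1000) kW × 500 h × $0.38 = $2.16 + $13.87 = $16.03
LED bulb: $8.93 + (8/1000) kW × 500 h × $0.38 = $8.93 + $1.52 = $10.45
Saving = $16.03 − $10.45 = $5.58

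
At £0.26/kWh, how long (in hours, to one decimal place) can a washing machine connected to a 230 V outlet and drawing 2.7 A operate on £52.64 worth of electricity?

326.0 h

Power = 2.7 A × 230 V = 621 W = 0.621 kW
Energy available = £52.64 ÷ £0.26/kWh = 202.4615 kWh
Hours = 202.4615 kWh ÷ 0.621 kW = 326.0 h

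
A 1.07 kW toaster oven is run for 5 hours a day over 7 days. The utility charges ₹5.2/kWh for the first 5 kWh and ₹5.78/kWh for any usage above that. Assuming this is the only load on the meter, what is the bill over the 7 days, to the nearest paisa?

₹213.56

Runtime = 5 h/day × 7 days = 35 h
Energy = 1.07 kW × 35 h = 37.45 kWh
Tier 1 (0–5 kWh): 5 × ₹5.2 = ₹26
Above 5 kWh: 32.45 × ₹5.78 = ₹187.561
Bill = ₹213.56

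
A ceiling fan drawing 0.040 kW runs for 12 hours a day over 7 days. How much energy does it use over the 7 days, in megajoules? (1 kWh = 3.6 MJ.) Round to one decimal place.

12.1 MJ

Runtime = 12 h/day × 7 days = 84 h
Energy = 0.04 kW × 84 h = 3.36 kWh
= 3.36 × 3.6 MJ = 12.1 MJ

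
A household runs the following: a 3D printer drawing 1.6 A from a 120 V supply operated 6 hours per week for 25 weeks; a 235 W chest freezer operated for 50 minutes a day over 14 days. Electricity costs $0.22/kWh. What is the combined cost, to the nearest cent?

3D printer: Power = 1.6 A × 120 V = 192 W = 0.192 kW
3D printer: Runtime = 6 h/week × 25 weeks = 150 h
3D printer: 0.192 kW × 150 h = 28.8 kWh
chest freezer: Runtime = 50 min × 14 = 700 min = 11.666666… h
chest freezer: 0.235 kW × 11.666666… h = 2.741666… kWh
Total energy = 31.541666… kWh
Cost = 31.541666… × $0.22 = $6.94

$6.94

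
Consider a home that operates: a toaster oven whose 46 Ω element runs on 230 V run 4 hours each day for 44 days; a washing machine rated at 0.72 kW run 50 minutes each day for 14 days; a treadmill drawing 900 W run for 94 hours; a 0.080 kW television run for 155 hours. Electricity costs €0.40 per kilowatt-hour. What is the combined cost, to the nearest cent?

€123.12

toaster oven: Power = V²/R = 230²/46 = 1150 W = 1.15 kW
toaster oven: Runtime = 4 h/day × 44 days = 176 h
toaster oven: 1.15 kW × 176 h = 202.4 kWh
washing machine: Runtime = 50 min × 14 = 700 min = 11.666666… h
washing machine: 0.72 kW × 11.666666… h = 8.4 kWh
treadmill: 0.9 kW × 94 h = 84.6 kWh
television: 0.08 kW × 155 h = 12.4 kWh
Total energy = 307.8 kWh
Cost = 307.8 × €0.40 = €123.12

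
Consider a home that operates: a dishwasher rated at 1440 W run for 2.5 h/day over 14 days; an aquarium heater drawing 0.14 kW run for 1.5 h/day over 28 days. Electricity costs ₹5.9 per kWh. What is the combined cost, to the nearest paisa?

dishwasher: Runtime = 2.5 h/day × 14 days = 35 h
dishwasher: 1.44 kW × 35 h = 50.4 kWh
aquarium heater: Runtime = 1.5 h/day × 28 days = 42 h
aquarium heater: 0.14 kW × 42 h = 5.88 kWh
Total energy = 56.28 kWh
Cost = 56.28 × ₹5.9 = ₹332.05

₹332.05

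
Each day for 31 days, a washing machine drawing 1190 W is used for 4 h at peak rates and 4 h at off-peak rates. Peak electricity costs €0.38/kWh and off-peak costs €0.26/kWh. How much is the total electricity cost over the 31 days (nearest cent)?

€94.44

Peak energy = 1.19 kW × 4 h × 31 = 147.56 kWh
Off-peak energy = 1.19 kW × 4 h × 31 = 147.56 kWh
Cost = 147.56 × €0.38 + 147.56 × €0.26 = €56.0728 + €38.3656 = €94.44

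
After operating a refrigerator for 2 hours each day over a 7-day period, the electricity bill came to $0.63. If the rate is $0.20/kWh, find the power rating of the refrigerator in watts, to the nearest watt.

225 W

Energy = $0.63 ÷ $0.20/kWh = 3.15 kWh
Runtime = 2 h/day × 7 days = 14 h
Power = 3.15 kWh ÷ 14 h = 0.225 kW = 225 W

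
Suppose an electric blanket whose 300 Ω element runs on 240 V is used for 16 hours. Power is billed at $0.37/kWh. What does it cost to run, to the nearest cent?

$1.14

Power = V²/R = 240²/300 = 192 W = 0.192 kW
Energy = 0.192 kW × 16 h = 3.072 kWh
Cost = 3.072 kWh × $0.37/kWh = $1.14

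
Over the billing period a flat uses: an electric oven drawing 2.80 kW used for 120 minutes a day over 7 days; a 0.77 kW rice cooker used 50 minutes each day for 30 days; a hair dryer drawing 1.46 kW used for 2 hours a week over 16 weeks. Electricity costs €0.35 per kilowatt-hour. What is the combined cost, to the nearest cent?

electric oven: Runtime = 120 min × 7 = 840 min = 14 h
electric oven: 2.8 kW × 14 h = 39.2 kWh
rice cooker: Runtime = 50 min × 30 = 1500 min = 25 h
rice cooker: 0.77 kW × 25 h = 19.25 kWh
hair dryer: Runtime = 2 h/week × 16 weeks = 32 h
hair dryer: 1.46 kW × 32 h = 46.72 kWh
Total energy = 105.17 kWh
Cost = 105.17 × €0.35 = €36.81

€36.81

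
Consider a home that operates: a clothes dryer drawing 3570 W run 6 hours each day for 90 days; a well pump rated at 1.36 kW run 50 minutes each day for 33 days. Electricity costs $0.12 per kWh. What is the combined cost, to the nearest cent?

$235.82

clothes dryer: Runtime = 6 h/day × 90 days = 540 h
clothes dryer: 3.57 kW × 540 h = 1927.8 kWh
well pump: Runtime = 50 min × 33 = 1650 min = 27.5 h
well pump: 1.36 kW × 27.5 h = 37.4 kWh
Total energy = 1965.2 kWh
Cost = 1965.2 × $0.12 = $235.82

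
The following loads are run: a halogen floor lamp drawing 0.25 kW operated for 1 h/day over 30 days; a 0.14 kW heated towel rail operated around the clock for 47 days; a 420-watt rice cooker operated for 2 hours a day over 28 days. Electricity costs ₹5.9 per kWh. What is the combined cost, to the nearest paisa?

halogen floor lamp: Runtime = 1 h/day × 30 days = 30 h
halogen floor lamp: 0.25 kW × 30 h = 7.5 kWh
heated towel rail: Runtime = 24 h × 47 = 1128 h
heated towel rail: 0.14 kW × 1128 h = 157.92 kWh
rice cooker: Runtime = 2 h/day × 28 days = 56 h
rice cooker: 0.42 kW × 56 h = 23.52 kWh
Total energy = 188.94 kWh
Cost = 188.94 × ₹5.9 = ₹1114.75

₹1114.75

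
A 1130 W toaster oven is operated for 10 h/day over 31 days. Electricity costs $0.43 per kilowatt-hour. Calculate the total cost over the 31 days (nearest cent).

$150.63

Runtime = 10 h/day × 31 days = 310 h
Energy = 1.13 kW × 310 h = 350.3 kWh
Cost = 350.3 kWh × $0.43/kWh = $150.63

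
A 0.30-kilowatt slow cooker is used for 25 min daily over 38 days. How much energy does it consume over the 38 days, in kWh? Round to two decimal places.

4.75 kWh

Runtime = 25 min × 38 = 950 min = 15.833333… h
Energy = 0.3 kW × 15.833333… h = 4.75 kWh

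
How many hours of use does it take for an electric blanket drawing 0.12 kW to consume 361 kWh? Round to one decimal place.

3008.3 h

Hours = 361 kWh ÷ 0.12 kW = 3008.3 h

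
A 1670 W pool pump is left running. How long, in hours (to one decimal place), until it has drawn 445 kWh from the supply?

266.5 h

Hours = 445 kWh ÷ 1.67 kW = 266.5 h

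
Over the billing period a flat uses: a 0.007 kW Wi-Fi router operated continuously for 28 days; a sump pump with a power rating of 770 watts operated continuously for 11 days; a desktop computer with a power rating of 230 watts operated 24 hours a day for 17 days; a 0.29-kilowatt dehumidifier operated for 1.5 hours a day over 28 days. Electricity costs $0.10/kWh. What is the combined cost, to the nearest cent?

Wi-Fi router: Runtime = 24 h × 28 = 672 h
Wi-Fi router: 0.007 kW × 672 h = 4.704 kWh
sump pump: Runtime = 24 h × 11 = 264 h
sump pump: 0.77 kW × 264 h = 203.28 kWh
desktop computer: Runtime = 24 h × 17 = 408 h
desktop computer: 0.23 kW × 408 h = 93.84 kWh
dehumidifier: Runtime = 1.5 h/day × 28 days = 42 h
dehumidifier: 0.29 kW × 42 h = 12.18 kWh
Total energy = 314.004 kWh
Cost = 314.004 × $0.10 = $31.40

$31.40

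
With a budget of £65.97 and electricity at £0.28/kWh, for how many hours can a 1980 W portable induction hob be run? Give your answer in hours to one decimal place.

119.0 h

Energy available = £65.97 ÷ £0.28/kWh = 235.6071 kWh
Hours = 235.6071 kWh ÷ 1.98 kW = 119.0 h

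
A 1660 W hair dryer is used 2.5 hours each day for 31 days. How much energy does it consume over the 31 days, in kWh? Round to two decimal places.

Runtime = 2.5 h/day × 31 days = 77.5 h
Energy = 1.66 kW × 77.5 h = 128.65 kWh

128.65 kWh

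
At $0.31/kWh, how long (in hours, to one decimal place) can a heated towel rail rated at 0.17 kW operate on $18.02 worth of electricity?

Energy available = $18.02 ÷ $0.31/kWh = 58.129 kWh
Hours = 58.129 kWh ÷ 0.17 kW = 341.9 h

341.9 h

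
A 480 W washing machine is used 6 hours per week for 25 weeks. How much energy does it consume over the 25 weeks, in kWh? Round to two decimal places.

Runtime = 6 h/week × 25 weeks = 150 h
Energy = 0.48 kW × 150 h = 72 kWh

72.00 kWh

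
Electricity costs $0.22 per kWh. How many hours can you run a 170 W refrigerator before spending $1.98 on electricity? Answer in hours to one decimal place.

52.9 h

Energy available = $1.98 ÷ $0.22/kWh = 9 kWh
Hours = 9 kWh ÷ 0.17 kW = 52.9 h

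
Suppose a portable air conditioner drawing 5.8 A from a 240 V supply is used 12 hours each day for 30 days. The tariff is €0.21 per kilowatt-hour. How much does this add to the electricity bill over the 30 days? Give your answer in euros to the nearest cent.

€105.24

Power = 5.8 A × 240 V = 1392 W = 1.392 kW
Runtime = 12 h/day × 30 days = 360 h
Energy = 1.392 kW × 360 h = 501.12 kWh
Cost = 501.12 kWh × €0.21/kWh = €105.24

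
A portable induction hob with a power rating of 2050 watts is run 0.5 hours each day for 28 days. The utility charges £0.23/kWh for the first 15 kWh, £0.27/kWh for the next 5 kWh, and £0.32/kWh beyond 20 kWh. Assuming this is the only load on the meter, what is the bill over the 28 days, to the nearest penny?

Runtime = 0.5 h/day × 28 days = 14 h
Energy = 2.05 kW × 14 h = 28.7 kWh
Tier 1 (0–15 kWh): 15 × £0.23 = £3.45
Tier 2 (15–20 kWh): 5 × £0.27 = £1.35
Above 20 kWh: 8.7 × £0.32 = £2.784
Bill = £7.58

£7.58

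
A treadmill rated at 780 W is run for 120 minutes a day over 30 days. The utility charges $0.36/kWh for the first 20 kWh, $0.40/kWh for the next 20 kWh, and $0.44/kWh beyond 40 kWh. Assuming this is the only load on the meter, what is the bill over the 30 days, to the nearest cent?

$18.19

Runtime = 120 min × 30 = 3600 min = 60 h
Energy = 0.78 kW × 60 h = 46.8 kWh
Tier 1 (0–20 kWh): 20 × $0.36 = $7.2
Tier 2 (20–40 kWh): 20 × $0.40 = $8
Above 40 kWh: 6.8 × $0.44 = $2.992
Bill = $18.19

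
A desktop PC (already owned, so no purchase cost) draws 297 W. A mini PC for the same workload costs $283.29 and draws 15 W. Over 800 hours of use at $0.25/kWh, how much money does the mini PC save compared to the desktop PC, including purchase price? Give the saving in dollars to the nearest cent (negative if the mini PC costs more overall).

desktop PC: $0.00 + (297/1000) kW × 800 h × $0.25 = $0.00 + $59.4 = $59.4
mini PC: $283.29 + (15/1000) kW × 800 h × $0.25 = $283.29 + $3 = $286.29
Saving = $59.4 − $286.29 = −$226.89

-$226.89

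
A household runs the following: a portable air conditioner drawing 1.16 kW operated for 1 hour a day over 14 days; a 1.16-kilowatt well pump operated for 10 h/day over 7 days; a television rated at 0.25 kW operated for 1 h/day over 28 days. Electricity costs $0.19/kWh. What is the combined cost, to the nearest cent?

$19.84

portable air conditioner: Runtime = 1 h/day × 14 days = 14 h
portable air conditioner: 1.16 kW × 14 h = 16.24 kWh
well pump: Runtime = 10 h/day × 7 days = 70 h
well pump: 1.16 kW × 70 h = 81.2 kWh
television: Runtime = 1 h/day × 28 days = 28 h
television: 0.25 kW × 28 h = 7 kWh
Total energy = 104.44 kWh
Cost = 104.44 × $0.19 = $19.84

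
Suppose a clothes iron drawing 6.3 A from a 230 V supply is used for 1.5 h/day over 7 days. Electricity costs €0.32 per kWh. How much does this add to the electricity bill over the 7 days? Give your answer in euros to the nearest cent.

€4.87

Power = 6.3 A × 230 V = 1449 W = 1.449 kW
Runtime = 1.5 h/day × 7 days = 10.5 h
Energy = 1.449 kW × 10.5 h = 15.2145 kWh
Cost = 15.2145 kWh × €0.32/kWh = €4.87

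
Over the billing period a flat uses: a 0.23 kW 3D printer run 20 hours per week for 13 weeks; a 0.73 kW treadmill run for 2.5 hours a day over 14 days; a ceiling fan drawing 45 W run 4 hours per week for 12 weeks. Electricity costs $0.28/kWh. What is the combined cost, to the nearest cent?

$24.50

3D printer: Runtime = 20 h/week × 13 weeks = 260 h
3D printer: 0.23 kW × 260 h = 59.8 kWh
treadmill: Runtime = 2.5 h/day × 14 days = 35 h
treadmill: 0.73 kW × 35 h = 25.55 kWh
ceiling fan: Runtime = 4 h/week × 12 weeks = 48 h
ceiling fan: 0.045 kW × 48 h = 2.16 kWh
Total energy = 87.51 kWh
Cost = 87.51 × $0.28 = $24.50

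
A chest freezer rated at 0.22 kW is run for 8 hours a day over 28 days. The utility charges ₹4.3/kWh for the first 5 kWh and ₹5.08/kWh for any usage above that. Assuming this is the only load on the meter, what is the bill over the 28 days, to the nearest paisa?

Runtime = 8 h/day × 28 days = 224 h
Energy = 0.22 kW × 224 h = 49.28 kWh
Tier 1 (0–5 kWh): 5 × ₹4.3 = ₹21.5
Above 5 kWh: 44.28 × ₹5.08 = ₹224.9424
Bill = ₹246.44

₹246.44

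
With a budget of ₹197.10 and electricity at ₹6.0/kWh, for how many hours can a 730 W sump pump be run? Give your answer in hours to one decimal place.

45.0 h

Energy available = ₹197.10 ÷ ₹6.0/kWh = 32.85 kWh
Hours = 32.85 kWh ÷ 0.73 kW = 45.0 h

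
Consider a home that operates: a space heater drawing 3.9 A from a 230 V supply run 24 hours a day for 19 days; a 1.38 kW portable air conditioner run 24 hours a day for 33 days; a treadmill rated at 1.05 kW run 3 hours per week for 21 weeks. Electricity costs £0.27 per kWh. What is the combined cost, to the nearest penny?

£423.40

space heater: Power = 3.9 A × 230 V = 897 W = 0.897 kW
space heater: Runtime = 24 h × 19 = 456 h
space heater: 0.897 kW × 456 h = 409.032 kWh
portable air conditioner: Runtime = 24 h × 33 = 792 h
portable air conditioner: 1.38 kW × 792 h = 1092.96 kWh
treadmill: Runtime = 3 h/week × 21 weeks = 63 h
treadmill: 1.05 kW × 63 h = 66.15 kWh
Total energy = 1568.142 kWh
Cost = 1568.142 × £0.27 = £423.40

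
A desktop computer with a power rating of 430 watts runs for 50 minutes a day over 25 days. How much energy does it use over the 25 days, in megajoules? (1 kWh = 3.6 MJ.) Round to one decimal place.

32.3 MJ

Runtime = 50 min × 25 = 1250 min = 20.833333… h
Energy = 0.43 kW × 20.833333… h = 8.958333… kWh
= 8.958333… × 3.6 MJ = 32.3 MJ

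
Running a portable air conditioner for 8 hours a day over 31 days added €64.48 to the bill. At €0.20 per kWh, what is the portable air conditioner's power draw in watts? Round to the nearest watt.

Energy = €64.48 ÷ €0.20/kWh = 322.4 kWh
Runtime = 8 h/day × 31 days = 248 h
Power = 322.4 kWh ÷ 248 h = 1.3 kW = 1300 W

1300 W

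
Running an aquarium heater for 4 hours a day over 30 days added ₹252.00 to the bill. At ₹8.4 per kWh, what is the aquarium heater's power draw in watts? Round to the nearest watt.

250 W

Energy = ₹252.00 ÷ ₹8.4/kWh = 30 kWh
Runtime = 4 h/day × 30 days = 120 h
Power = 30 kWh ÷ 120 h = 0.25 kW = 250 W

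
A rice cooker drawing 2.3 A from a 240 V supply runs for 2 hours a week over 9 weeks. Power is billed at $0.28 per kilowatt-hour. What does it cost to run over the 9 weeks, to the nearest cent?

$2.78

Power = 2.3 A × 240 V = 552 W = 0.552 kW
Runtime = 2 h/week × 9 weeks = 18 h
Energy = 0.552 kW × 18 h = 9.936 kWh
Cost = 9.936 kWh × $0.28/kWh = $2.78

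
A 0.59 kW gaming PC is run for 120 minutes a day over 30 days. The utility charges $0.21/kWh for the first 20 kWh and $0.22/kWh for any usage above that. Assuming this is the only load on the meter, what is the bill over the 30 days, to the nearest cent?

$7.59

Runtime = 120 min × 30 = 3600 min = 60 h
Energy = 0.59 kW × 60 h = 35.4 kWh
Tier 1 (0–20 kWh): 20 × $0.21 = $4.2
Above 20 kWh: 15.4 × $0.22 = $3.388
Bill = $7.59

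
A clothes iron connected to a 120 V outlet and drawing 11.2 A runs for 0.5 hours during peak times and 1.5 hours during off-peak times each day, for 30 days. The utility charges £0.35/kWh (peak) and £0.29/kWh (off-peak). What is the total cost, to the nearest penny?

Power = 11.2 A × 120 V = 1344 W = 1.344 kW
Peak energy = 1.344 kW × 0.5 h × 30 = 20.16 kWh
Off-peak energy = 1.344 kW × 1.5 h × 30 = 60.48 kWh
Cost = 20.16 × £0.35 + 60.48 × £0.29 = £7.056 + £17.5392 = £24.60

£24.60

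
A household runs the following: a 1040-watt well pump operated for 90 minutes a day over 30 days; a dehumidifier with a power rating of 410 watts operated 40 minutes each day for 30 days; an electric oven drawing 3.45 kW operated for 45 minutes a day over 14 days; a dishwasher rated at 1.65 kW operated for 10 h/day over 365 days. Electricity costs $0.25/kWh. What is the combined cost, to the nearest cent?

well pump: Runtime = 90 min × 30 = 2700 min = 45 h
well pump: 1.04 kW × 45 h = 46.8 kWh
dehumidifier: Runtime = 40 min × 30 = 1200 min = 20 h
dehumidifier: 0.41 kW × 20 h = 8.2 kWh
electric oven: Runtime = 45 min × 14 = 630 min = 10.5 h
electric oven: 3.45 kW × 10.5 h = 36.225 kWh
dishwasher: Runtime = 10 h/day × 365 days = 3650 h
dishwasher: 1.65 kW × 3650 h = 6022.5 kWh
Total energy = 6113.725 kWh
Cost = 6113.725 × $0.25 = $1528.43

$1528.43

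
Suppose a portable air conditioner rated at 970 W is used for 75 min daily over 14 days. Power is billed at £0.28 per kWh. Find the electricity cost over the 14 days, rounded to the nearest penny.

£4.75

Runtime = 75 min × 14 = 1050 min = 17.5 h
Energy = 0.97 kW × 17.5 h = 16.975 kWh
Cost = 16.975 kWh × £0.28/kWh = £4.75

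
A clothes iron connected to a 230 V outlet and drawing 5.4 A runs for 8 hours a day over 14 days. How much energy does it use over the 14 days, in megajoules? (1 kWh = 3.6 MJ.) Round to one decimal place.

500.8 MJ

Power = 5.4 A × 230 V = 1242 W = 1.242 kW
Runtime = 8 h/day × 14 days = 112 h
Energy = 1.242 kW × 112 h = 139.104 kWh
= 139.104 × 3.6 MJ = 500.8 MJ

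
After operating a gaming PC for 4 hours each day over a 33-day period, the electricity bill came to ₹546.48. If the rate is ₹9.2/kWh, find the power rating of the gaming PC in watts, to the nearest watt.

450 W

Energy = ₹546.48 ÷ ₹9.2/kWh = 59.4 kWh
Runtime = 4 h/day × 33 days = 132 h
Power = 59.4 kWh ÷ 132 h = 0.45 kW = 450 W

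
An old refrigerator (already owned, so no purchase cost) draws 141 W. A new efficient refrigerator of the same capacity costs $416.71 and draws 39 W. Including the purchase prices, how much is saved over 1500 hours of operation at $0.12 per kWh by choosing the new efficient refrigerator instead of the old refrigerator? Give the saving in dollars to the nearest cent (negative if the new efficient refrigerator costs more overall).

-$398.35

old refrigerator: $0.00 + (141/1000) kW × 1500 h × $0.12 = $0.00 + $25.38 = $25.38
new efficient refrigerator: $416.71 + (39/1000) kW × 1500 h × $0.12 = $416.71 + $7.02 = $423.73
Saving = $25.38 − $423.73 = −$398.35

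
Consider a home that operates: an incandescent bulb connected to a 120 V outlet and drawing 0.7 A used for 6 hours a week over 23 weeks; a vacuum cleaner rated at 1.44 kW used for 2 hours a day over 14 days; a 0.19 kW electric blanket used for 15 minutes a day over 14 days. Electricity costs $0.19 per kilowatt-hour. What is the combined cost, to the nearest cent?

$9.99

incandescent bulb: Power = 0.7 A × 120 V = 84 W = 0.084 kW
incandescent bulb: Runtime = 6 h/week × 23 weeks = 138 h
incandescent bulb: 0.084 kW × 138 h = 11.592 kWh
vacuum cleaner: Runtime = 2 h/day × 14 days = 28 h
vacuum cleaner: 1.44 kW × 28 h = 40.32 kWh
electric blanket: Runtime = 15 min × 14 = 210 min = 3.5 h
electric blanket: 0.19 kW × 3.5 h = 0.665 kWh
Total energy = 52.577 kWh
Cost = 52.577 × $0.19 = $9.99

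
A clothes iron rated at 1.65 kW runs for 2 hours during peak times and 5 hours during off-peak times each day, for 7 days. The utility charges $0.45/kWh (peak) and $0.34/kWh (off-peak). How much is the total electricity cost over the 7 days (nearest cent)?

Peak energy = 1.65 kW × 2 h × 7 = 23.1 kWh
Off-peak energy = 1.65 kW × 5 h × 7 = 57.75 kWh
Cost = 23.1 × $0.45 + 57.75 × $0.34 = $10.395 + $19.635 = $30.03

$30.03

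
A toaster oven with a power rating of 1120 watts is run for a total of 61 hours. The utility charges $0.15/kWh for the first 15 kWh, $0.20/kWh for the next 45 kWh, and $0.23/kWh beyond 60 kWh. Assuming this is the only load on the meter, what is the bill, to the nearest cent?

$13.16

Energy = 1.12 kW × 61 h = 68.32 kWh
Tier 1 (0–15 kWh): 15 × $0.15 = $2.25
Tier 2 (15–60 kWh): 45 × $0.20 = $9
Above 60 kWh: 8.32 × $0.23 = $1.9136
Bill = $13.16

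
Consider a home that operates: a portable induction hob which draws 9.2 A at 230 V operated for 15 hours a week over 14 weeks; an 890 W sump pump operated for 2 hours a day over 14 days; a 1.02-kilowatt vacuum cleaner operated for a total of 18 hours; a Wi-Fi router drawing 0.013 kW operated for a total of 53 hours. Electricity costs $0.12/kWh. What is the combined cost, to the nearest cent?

portable induction hob: Power = 9.2 A × 230 V = 2116 W = 2.116 kW
portable induction hob: Runtime = 15 h/week × 14 weeks = 210 h
portable induction hob: 2.116 kW × 210 h = 444.36 kWh
sump pump: Runtime = 2 h/day × 14 days = 28 h
sump pump: 0.89 kW × 28 h = 24.92 kWh
vacuum cleaner: 1.02 kW × 18 h = 18.36 kWh
Wi-Fi router: 0.013 kW × 53 h = 0.689 kWh
Total energy = 488.329 kWh
Cost = 488.329 × $0.12 = $58.60

$58.60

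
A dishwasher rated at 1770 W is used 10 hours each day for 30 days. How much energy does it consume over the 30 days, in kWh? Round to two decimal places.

531.00 kWh

Runtime = 10 h/day × 30 days = 300 h
Energy = 1.77 kW × 300 h = 531 kWh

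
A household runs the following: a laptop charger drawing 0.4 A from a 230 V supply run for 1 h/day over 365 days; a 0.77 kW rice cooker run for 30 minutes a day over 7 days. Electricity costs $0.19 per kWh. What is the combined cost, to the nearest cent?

$6.89

laptop charger: Power = 0.4 A × 230 V = 92 W = 0.092 kW
laptop charger: Runtime = 1 h/day × 365 days = 365 h
laptop charger: 0.092 kW × 365 h = 33.58 kWh
rice cooker: Runtime = 30 min × 7 = 210 min = 3.5 h
rice cooker: 0.77 kW × 3.5 h = 2.695 kWh
Total energy = 36.275 kWh
Cost = 36.275 × $0.19 = $6.89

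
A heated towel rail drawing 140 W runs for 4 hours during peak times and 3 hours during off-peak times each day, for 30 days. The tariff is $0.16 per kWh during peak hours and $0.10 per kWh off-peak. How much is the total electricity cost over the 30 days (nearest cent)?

Peak energy = 0.14 kW × 4 h × 30 = 16.8 kWh
Off-peak energy = 0.14 kW × 3 h × 30 = 12.6 kWh
Cost = 16.8 × $0.16 + 12.6 × $0.10 = $2.688 + $1.26 = $3.95

$3.95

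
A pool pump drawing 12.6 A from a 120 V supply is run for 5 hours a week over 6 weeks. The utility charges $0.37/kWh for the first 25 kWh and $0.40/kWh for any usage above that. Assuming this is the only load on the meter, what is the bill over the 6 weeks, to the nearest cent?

Power = 12.6 A × 120 V = 1512 W = 1.512 kW
Runtime = 5 h/week × 6 weeks = 30 h
Energy = 1.512 kW × 30 h = 45.36 kWh
Tier 1 (0–25 kWh): 25 × $0.37 = $9.25
Above 25 kWh: 20.36 × $0.40 = $8.144
Bill = $17.39

$17.39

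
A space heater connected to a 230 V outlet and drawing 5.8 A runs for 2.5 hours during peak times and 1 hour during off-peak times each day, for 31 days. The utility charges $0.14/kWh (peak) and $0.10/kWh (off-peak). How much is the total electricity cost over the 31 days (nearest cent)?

$18.61

Power = 5.8 A × 230 V = 1334 W = 1.334 kW
Peak energy = 1.334 kW × 2.5 h × 31 = 103.385 kWh
Off-peak energy = 1.334 kW × 1 h × 31 = 41.354 kWh
Cost = 103.385 × $0.14 + 41.354 × $0.10 = $14.4739 + $4.1354 = $18.61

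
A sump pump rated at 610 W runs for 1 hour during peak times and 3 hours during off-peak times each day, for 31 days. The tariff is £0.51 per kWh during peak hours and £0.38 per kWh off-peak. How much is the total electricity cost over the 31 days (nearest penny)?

Peak energy = 0.61 kW × 1 h × 31 = 18.91 kWh
Off-peak energy = 0.61 kW × 3 h × 31 = 56.73 kWh
Cost = 18.91 × £0.51 + 56.73 × £0.38 = £9.6441 + £21.5574 = £31.20

£31.20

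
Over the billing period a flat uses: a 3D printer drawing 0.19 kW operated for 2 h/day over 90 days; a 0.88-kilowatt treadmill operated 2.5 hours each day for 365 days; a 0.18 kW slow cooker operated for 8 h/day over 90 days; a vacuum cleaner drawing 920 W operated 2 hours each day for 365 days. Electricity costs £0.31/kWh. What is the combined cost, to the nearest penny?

3D printer: Runtime = 2 h/day × 90 days = 180 h
3D printer: 0.19 kW × 180 h = 34.2 kWh
treadmill: Runtime = 2.5 h/day × 365 days = 912.5 h
treadmill: 0.88 kW × 912.5 h = 803 kWh
slow cooker: Runtime = 8 h/day × 90 days = 720 h
slow cooker: 0.18 kW × 720 h = 129.6 kWh
vacuum cleaner: Runtime = 2 h/day × 365 days = 730 h
vacuum cleaner: 0.92 kW × 730 h = 671.6 kWh
Total energy = 1638.4 kWh
Cost = 1638.4 × £0.31 = £507.90

£507.90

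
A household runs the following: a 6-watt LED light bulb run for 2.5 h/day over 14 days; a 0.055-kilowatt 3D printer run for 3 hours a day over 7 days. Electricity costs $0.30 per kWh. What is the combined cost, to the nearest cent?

LED light bulb: Runtime = 2.5 h/day × 14 days = 35 h
LED light bulb: 0.006 kW × 35 h = 0.21 kWh
3D printer: Runtime = 3 h/day × 7 days = 21 h
3D printer: 0.055 kW × 21 h = 1.155 kWh
Total energy = 1.365 kWh
Cost = 1.365 × $0.30 = $0.41

$0.41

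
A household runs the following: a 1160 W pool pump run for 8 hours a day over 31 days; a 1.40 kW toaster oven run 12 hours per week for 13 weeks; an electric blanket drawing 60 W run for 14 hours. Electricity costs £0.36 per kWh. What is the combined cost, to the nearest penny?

£182.49

pool pump: Runtime = 8 h/day × 31 days = 248 h
pool pump: 1.16 kW × 248 h = 287.68 kWh
toaster oven: Runtime = 12 h/week × 13 weeks = 156 h
toaster oven: 1.4 kW × 156 h = 218.4 kWh
electric blanket: 0.06 kW × 14 h = 0.84 kWh
Total energy = 506.92 kWh
Cost = 506.92 × £0.36 = £182.49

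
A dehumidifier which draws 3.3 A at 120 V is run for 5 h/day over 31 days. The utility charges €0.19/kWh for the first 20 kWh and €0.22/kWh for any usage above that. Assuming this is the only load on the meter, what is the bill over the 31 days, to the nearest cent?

€12.90

Power = 3.3 A × 120 V = 396 W = 0.396 kW
Runtime = 5 h/day × 31 days = 155 h
Energy = 0.396 kW × 155 h = 61.38 kWh
Tier 1 (0–20 kWh): 20 × €0.19 = €3.8
Above 20 kWh: 41.38 × €0.22 = €9.1036
Bill = €12.90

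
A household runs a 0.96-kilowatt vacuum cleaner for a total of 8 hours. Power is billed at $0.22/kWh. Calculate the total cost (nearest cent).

$1.69

Energy = 0.96 kW × 8 h = 7.68 kWh
Cost = 7.68 kWh × $0.22/kWh = $1.69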